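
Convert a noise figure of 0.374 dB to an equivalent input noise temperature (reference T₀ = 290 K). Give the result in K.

26.1 K

F = 10^(0.374/10) = 1.08993
T_e = (F − 1)·T₀ = (1.08993 − 1) × 290 = 26.1 K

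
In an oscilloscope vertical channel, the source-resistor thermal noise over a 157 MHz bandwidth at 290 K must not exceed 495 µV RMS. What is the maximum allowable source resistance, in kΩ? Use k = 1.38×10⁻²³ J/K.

Johnson–Nyquist: V_n = √(4kTRB) ⇒ R = V_n² / (4kTB)
4kTB = 4 × 1.38×10⁻²³ × 290 × 1.57×10⁸ = 2.51×10⁻¹²
R = (4.95×10⁻⁴)² / 2.51×10⁻¹² = 9.75×10⁴ Ω = 97.5 kΩ

97.5 kΩ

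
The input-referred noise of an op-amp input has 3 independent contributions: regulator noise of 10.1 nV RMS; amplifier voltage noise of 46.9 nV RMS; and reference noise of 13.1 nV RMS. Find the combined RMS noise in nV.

49.7 nV

Uncorrelated sources add in power (mean-square): V_tot = √(ΣV_i²)
V_tot = √[(1.01×10⁻⁸)² + (4.69×10⁻⁸)² + (1.31×10⁻⁸)²] = 4.97×10⁻⁸ V = 49.7 nV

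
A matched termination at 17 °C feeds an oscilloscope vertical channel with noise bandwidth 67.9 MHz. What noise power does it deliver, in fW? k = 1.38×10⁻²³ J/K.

T = 17 °C + 273.15 = 290.15 K
P_n = kTB = 1.38×10⁻²³ × 290.15 × 6.79×10⁷ = 2.72×10⁻¹³ W = 272 fW

272 fW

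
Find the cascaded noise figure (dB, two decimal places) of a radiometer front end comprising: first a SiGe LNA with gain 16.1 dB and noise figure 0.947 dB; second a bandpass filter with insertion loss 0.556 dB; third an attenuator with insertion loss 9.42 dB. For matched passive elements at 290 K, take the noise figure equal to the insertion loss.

1.65 dB

Convert to linear (a loss of L dB is a gain of −L dB): F_i = 10^(NF_i/10), G_i = 10^(G_i,dB/10)
  Stage 1: F_1 = 10^(0.947/10) = 1.244, G_1 = 10^(16.1/10) = 40.74
  Stage 2: F_2 = 10^(0.556/10) = 1.137, G_2 = 10^(−0.556/10) = 0.8798
  Stage 3: F_3 = 10^(9.42/10) = 8.750, G_3 = 10^(−9.42/10) = 0.1143
Friis cascade:
  F = 1.244 + (1.137 − 1)/40.74 + (8.750 − 1)/35.84 = 1.463
NF = 10 log₁₀(1.463) = 1.65 dB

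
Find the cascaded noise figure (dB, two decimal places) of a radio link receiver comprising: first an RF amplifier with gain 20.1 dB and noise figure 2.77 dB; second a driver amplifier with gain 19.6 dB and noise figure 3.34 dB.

Convert to linear (a loss of L dB is a gain of −L dB): F_i = 10^(NF_i/10), G_i = 10^(G_i,dB/10)
  Stage 1: F_1 = 10^(2.77/10) = 1.892, G_1 = 10^(20.1/10) = 102.3
  Stage 2: F_2 = 10^(3.34/10) = 2.158, G_2 = 10^(19.6/10) = 91.20
Friis cascade:
  F = 1.892 + (2.158 − 1)/102.3 = 1.904
NF = 10 log₁₀(1.904) = 2.80 dB

2.80 dB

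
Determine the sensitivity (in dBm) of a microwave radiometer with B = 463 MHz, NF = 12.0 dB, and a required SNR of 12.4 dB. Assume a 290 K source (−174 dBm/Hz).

−62.9 dBm

Sensitivity = −174 + 10 log₁₀(B) + NF + SNR_min
= −174 + 86.66 + 12.0 + 12.4
= −62.94 dBm → −62.9 dBm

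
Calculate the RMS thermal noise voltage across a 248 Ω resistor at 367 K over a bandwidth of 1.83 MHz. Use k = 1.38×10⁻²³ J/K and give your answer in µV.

V_n = √(4kTRB)
4kTRB = 4 × 1.38×10⁻²³ × 367 × 2.48×10² × 1.83×10⁶ = 9.19×10⁻¹² V²
V_n = √(9.19×10⁻¹²) = 3.03×10⁻⁶ V = 3.03 µV

3.03 µV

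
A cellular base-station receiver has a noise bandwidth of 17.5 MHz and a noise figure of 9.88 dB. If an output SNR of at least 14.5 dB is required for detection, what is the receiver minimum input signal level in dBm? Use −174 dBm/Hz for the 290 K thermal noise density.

−77.2 dBm

Sensitivity = −174 + 10 log₁₀(B) + NF + SNR_min
= −174 + 72.43 + 9.88 + 14.5
= −77.19 dBm → −77.2 dBm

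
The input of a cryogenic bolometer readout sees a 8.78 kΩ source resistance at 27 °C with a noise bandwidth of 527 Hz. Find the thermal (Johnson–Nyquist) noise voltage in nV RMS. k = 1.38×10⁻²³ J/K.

277 nV

T = 27 °C + 273.15 = 300.15 K
V_n = √(4kTRB)
4kTRB = 4 × 1.38×10⁻²³ × 300.15 × 8.78×10³ × 5.27×10² = 7.67×10⁻¹⁴ V²
V_n = √(7.67×10⁻¹⁴) = 2.77×10⁻⁷ V = 277 nV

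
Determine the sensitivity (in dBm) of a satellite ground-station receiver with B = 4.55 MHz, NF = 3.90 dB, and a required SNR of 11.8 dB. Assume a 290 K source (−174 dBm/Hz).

Sensitivity = −174 + 10 log₁₀(B) + NF + SNR_min
= −174 + 66.58 + 3.90 + 11.8
= −91.72 dBm → −91.7 dBm

−91.7 dBm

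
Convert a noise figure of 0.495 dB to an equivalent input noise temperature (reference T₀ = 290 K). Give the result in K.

F = 10^(0.495/10) = 1.12073
T_e = (F − 1)·T₀ = (1.12073 − 1) × 290 = 35.0 K

35.0 K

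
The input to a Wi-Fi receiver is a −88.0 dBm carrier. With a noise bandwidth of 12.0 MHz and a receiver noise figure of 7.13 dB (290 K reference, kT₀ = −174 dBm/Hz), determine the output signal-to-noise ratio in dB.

Noise floor: N = −174 + 10 log₁₀(B) + NF
10 log₁₀(1.20×10⁷) = 70.79 dB
N = −174 + 70.79 + 7.13 = −96.08 dBm
SNR = P_sig − N = −88.0 − (−96.08) = 8.08 dB → 8.1 dB

8.1 dB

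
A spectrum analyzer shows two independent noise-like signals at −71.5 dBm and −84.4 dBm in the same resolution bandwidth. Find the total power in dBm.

Convert to linear, add, convert back:
P₁ = 7.08×10⁻¹¹ W, P₂ = 3.63×10⁻¹² W
P_tot = 7.44×10⁻¹¹ W → 10 log₁₀(P_tot / 10⁻³) = −71.3 dBm

−71.3 dBm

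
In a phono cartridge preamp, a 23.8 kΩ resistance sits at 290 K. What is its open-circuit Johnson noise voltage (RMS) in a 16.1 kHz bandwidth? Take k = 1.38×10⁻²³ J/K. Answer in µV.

V_n = √(4kTRB)
4kTRB = 4 × 1.38×10⁻²³ × 290 × 2.38×10⁴ × 1.61×10⁴ = 6.13×10⁻¹² V²
V_n = √(6.13×10⁻¹²) = 2.48×10⁻⁶ V = 2.48 µV

2.48 µV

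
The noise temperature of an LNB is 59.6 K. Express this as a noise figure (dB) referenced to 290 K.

F = 1 + T_e/T₀ = 1 + 59.6/290 = 1.20552
NF = 10 log₁₀(1.20552) = 0.812 dB

0.812 dB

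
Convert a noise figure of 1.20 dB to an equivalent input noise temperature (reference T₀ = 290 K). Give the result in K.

F = 10^(1.20/10) = 1.31826
T_e = (F − 1)·T₀ = (1.31826 − 1) × 290 = 92.3 K

92.3 K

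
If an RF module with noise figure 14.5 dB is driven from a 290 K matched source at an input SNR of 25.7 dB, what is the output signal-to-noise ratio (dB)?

11.2 dB

By definition F = SNR_in/SNR_out, so in dB: SNR_out = SNR_in − NF
SNR_out = 25.7 − 14.5 = 11.2 dB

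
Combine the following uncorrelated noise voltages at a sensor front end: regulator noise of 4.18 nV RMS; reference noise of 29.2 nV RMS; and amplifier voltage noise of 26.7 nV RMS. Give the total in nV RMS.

Uncorrelated sources add in power (mean-square): V_tot = √(ΣV_i²)
V_tot = √[(4.18×10⁻⁹)² + (2.92×10⁻⁸)² + (2.67×10⁻⁸)²] = 3.98×10⁻⁸ V = 39.8 nV

39.8 nV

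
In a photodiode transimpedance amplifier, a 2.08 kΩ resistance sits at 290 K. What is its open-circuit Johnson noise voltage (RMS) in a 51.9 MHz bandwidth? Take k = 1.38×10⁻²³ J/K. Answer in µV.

V_n = √(4kTRB)
4kTRB = 4 × 1.38×10⁻²³ × 290 × 2.08×10³ × 5.19×10⁷ = 1.73×10⁻⁹ V²
V_n = √(1.73×10⁻⁹) = 4.16×10⁻⁵ V = 41.6 µV

41.6 µV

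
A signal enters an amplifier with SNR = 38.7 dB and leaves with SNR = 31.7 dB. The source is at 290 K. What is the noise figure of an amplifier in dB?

7.0 dB

NF (dB) = SNR_in(dB) − SNR_out(dB) when the source is at T₀
NF = 38.7 − 31.7 = 7.0 dB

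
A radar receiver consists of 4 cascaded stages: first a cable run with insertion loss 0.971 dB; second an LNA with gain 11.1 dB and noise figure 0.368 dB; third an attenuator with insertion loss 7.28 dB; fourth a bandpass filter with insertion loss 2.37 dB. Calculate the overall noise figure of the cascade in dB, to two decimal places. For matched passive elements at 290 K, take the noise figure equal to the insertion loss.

Convert to linear (a loss of L dB is a gain of −L dB): F_i = 10^(NF_i/10), G_i = 10^(G_i,dB/10)
  Stage 1: F_1 = 10^(0.971/10) = 1.251, G_1 = 10^(−0.971/10) = 0.7997
  Stage 2: F_2 = 10^(0.368/10) = 1.088, G_2 = 10^(11.1/10) = 12.88
  Stage 3: F_3 = 10^(7.28/10) = 5.346, G_3 = 10^(−7.28/10) = 0.1871
  Stage 4: F_4 = 10^(2.37/10) = 1.726, G_4 = 10^(−2.37/10) = 0.5794
Friis cascade:
  F = 1.251 + (1.088 − 1)/0.7997 + (5.346 − 1)/10.30 + (1.726 − 1)/1.927 = 2.160
NF = 10 log₁₀(2.160) = 3.34 dB

3.34 dB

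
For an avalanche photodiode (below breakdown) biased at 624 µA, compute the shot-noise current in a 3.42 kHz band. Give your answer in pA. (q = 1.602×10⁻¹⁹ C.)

827 pA

I_n = √(2qI·B)
2qI·B = 2 × 1.602×10⁻¹⁹ × 6.24×10⁻⁴ × 3.42×10³ = 6.84×10⁻¹⁹ A²
I_n = √(6.84×10⁻¹⁹) = 8.27×10⁻¹⁰ A = 827 pA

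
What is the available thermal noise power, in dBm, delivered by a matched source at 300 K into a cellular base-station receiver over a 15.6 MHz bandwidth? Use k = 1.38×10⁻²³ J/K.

−101.9 dBm

P_n = kTB = 1.38×10⁻²³ × 300 × 1.56×10⁷ = 6.46×10⁻¹⁴ W
In dBm: 10 log₁₀(6.46×10⁻¹⁴ / 10⁻³) = −101.9 dBm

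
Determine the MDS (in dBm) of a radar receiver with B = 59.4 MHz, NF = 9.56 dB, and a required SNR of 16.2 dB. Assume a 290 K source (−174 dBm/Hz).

−70.5 dBm

Sensitivity = −174 + 10 log₁₀(B) + NF + SNR_min
= −174 + 77.74 + 9.56 + 16.2
= −70.50 dBm → −70.5 dBm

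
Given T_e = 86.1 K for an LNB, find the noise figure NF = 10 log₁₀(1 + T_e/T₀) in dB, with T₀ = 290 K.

1.13 dB

F = 1 + T_e/T₀ = 1 + 86.1/290 = 1.2969
NF = 10 log₁₀(1.2969) = 1.13 dB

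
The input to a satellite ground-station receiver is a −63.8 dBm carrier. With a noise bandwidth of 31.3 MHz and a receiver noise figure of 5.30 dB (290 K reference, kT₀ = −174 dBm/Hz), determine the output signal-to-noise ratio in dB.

Noise floor: N = −174 + 10 log₁₀(B) + NF
10 log₁₀(3.13×10⁷) = 74.96 dB
N = −174 + 74.96 + 5.30 = −93.74 dBm
SNR = P_sig − N = −63.8 − (−93.74) = 29.94 dB → 29.9 dB

29.9 dB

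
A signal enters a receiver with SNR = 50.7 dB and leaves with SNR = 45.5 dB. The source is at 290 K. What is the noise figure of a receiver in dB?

NF (dB) = SNR_in(dB) − SNR_out(dB) when the source is at T₀
NF = 50.7 − 45.5 = 5.2 dB

5.2 dB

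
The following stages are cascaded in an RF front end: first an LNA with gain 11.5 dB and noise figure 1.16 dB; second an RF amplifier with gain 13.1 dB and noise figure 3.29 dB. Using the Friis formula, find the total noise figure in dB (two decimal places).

Convert to linear (a loss of L dB is a gain of −L dB): F_i = 10^(NF_i/10), G_i = 10^(G_i,dB/10)
  Stage 1: F_1 = 10^(1.16/10) = 1.306, G_1 = 10^(11.5/10) = 14.13
  Stage 2: F_2 = 10^(3.29/10) = 2.133, G_2 = 10^(13.1/10) = 20.42
Friis cascade:
  F = 1.306 + (2.133 − 1)/14.13 = 1.386
NF = 10 log₁₀(1.386) = 1.42 dB

1.42 dB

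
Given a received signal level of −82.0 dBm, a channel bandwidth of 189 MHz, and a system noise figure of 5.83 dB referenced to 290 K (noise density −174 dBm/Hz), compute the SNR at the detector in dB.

Noise floor: N = −174 + 10 log₁₀(B) + NF
10 log₁₀(1.89×10⁸) = 82.76 dB
N = −174 + 82.76 + 5.83 = −85.41 dBm
SNR = P_sig − N = −82.0 − (−85.41) = 3.41 dB → 3.4 dB

3.4 dB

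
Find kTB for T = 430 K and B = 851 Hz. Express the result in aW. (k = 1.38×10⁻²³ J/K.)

5.05 aW

P_n = kTB = 1.38×10⁻²³ × 430 × 8.51×10² = 5.05×10⁻¹⁸ W = 5.05 aW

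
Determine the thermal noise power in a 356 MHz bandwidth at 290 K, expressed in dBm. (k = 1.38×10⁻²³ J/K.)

P_n = kTB = 1.38×10⁻²³ × 290 × 3.56×10⁸ = 1.42×10⁻¹² W
In dBm: 10 log₁₀(1.42×10⁻¹² / 10⁻³) = −88.5 dBm

−88.5 dBm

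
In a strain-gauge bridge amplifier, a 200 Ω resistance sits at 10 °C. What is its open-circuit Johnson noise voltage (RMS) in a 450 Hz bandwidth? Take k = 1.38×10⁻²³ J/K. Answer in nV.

T = 10 °C + 273.15 = 283.15 K
V_n = √(4kTRB)
4kTRB = 4 × 1.38×10⁻²³ × 283.15 × 2.00×10² × 4.50×10² = 1.41×10⁻¹⁵ V²
V_n = √(1.41×10⁻¹⁵) = 3.75×10⁻⁸ V = 37.5 nV

37.5 nV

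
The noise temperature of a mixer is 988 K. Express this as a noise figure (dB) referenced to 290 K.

F = 1 + T_e/T₀ = 1 + 988/290 = 4.4069
NF = 10 log₁₀(4.4069) = 6.44 dB

6.44 dB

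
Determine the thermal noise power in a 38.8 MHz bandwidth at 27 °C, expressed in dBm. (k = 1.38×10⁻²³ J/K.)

T = 27 °C + 273.15 = 300.15 K
P_n = kTB = 1.38×10⁻²³ × 300.15 × 3.88×10⁷ = 1.61×10⁻¹³ W
In dBm: 10 log₁₀(1.61×10⁻¹³ / 10⁻³) = −97.9 dBm

−97.9 dBm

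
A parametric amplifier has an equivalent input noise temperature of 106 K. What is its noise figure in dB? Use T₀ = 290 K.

F = 1 + T_e/T₀ = 1 + 106/290 = 1.36552
NF = 10 log₁₀(1.36552) = 1.35 dB

1.35 dB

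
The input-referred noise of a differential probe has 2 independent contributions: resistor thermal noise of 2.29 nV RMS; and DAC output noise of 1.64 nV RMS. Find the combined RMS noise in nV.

Uncorrelated sources add in power (mean-square): V_tot = √(ΣV_i²)
V_tot = √[(2.29×10⁻⁹)² + (1.64×10⁻⁹)²] = 2.82×10⁻⁹ V = 2.82 nV

2.82 nV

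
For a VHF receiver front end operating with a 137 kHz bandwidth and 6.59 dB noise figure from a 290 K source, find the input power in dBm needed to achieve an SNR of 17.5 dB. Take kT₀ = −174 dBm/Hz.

Sensitivity = −174 + 10 log₁₀(B) + NF + SNR_min
= −174 + 51.37 + 6.59 + 17.5
= −98.54 dBm → −98.5 dBm

−98.5 dBm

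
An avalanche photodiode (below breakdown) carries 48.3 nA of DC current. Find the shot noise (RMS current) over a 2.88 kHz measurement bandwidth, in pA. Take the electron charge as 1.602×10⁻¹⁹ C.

I_n = √(2qI·B)
2qI·B = 2 × 1.602×10⁻¹⁹ × 4.83×10⁻⁸ × 2.88×10³ = 4.46×10⁻²³ A²
I_n = √(4.46×10⁻²³) = 6.68×10⁻¹² A = 6.68 pA

6.68 pA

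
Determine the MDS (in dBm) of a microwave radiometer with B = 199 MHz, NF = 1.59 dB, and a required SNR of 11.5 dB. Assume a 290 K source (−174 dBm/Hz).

−77.9 dBm

Sensitivity = −174 + 10 log₁₀(B) + NF + SNR_min
= −174 + 82.99 + 1.59 + 11.5
= −77.92 dBm → −77.9 dBm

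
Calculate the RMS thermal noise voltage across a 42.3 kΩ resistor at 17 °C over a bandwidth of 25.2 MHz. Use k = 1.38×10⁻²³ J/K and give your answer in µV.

131 µV

T = 17 °C + 273.15 = 290.15 K
V_n = √(4kTRB)
4kTRB = 4 × 1.38×10⁻²³ × 290.15 × 4.23×10⁴ × 2.52×10⁷ = 1.71×10⁻⁸ V²
V_n = √(1.71×10⁻⁸) = 1.31×10⁻⁴ V = 131 µV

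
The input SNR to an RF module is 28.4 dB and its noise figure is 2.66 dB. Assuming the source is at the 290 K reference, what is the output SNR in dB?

25.74 dB

By definition F = SNR_in/SNR_out, so in dB: SNR_out = SNR_in − NF
SNR_out = 28.4 − 2.66 = 25.74 dB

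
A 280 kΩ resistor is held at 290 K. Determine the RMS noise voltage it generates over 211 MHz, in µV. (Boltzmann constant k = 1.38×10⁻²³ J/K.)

V_n = √(4kTRB)
4kTRB = 4 × 1.38×10⁻²³ × 290 × 2.80×10⁵ × 2.11×10⁸ = 9.46×10⁻⁷ V²
V_n = √(9.46×10⁻⁷) = 9.72×10⁻⁴ V = 972 µV

972 µV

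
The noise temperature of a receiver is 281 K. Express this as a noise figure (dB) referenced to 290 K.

2.94 dB

F = 1 + T_e/T₀ = 1 + 281/290 = 1.96897
NF = 10 log₁₀(1.96897) = 2.94 dB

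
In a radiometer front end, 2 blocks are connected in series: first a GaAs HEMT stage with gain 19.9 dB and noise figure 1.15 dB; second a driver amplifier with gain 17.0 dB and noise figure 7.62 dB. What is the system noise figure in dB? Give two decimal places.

Convert to linear (a loss of L dB is a gain of −L dB): F_i = 10^(NF_i/10), G_i = 10^(G_i,dB/10)
  Stage 1: F_1 = 10^(1.15/10) = 1.303, G_1 = 10^(19.9/10) = 97.72
  Stage 2: F_2 = 10^(7.62/10) = 5.781, G_2 = 10^(17.0/10) = 50.12
Friis cascade:
  F = 1.303 + (5.781 − 1)/97.72 = 1.352
NF = 10 log₁₀(1.352) = 1.31 dB

1.31 dB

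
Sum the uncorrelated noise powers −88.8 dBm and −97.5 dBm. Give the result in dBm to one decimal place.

Convert to linear, add, convert back:
P₁ = 1.32×10⁻¹² W, P₂ = 1.78×10⁻¹³ W
P_tot = 1.50×10⁻¹² W → 10 log₁₀(P_tot / 10⁻³) = −88.3 dBm

−88.3 dBm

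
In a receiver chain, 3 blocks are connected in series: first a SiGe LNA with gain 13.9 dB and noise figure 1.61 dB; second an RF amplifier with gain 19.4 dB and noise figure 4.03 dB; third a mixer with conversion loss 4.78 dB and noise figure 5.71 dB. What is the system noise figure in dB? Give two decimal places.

Convert to linear (a loss of L dB is a gain of −L dB): F_i = 10^(NF_i/10), G_i = 10^(G_i,dB/10)
  Stage 1: F_1 = 10^(1.61/10) = 1.449, G_1 = 10^(13.9/10) = 24.55
  Stage 2: F_2 = 10^(4.03/10) = 2.529, G_2 = 10^(19.4/10) = 87.10
  Stage 3: F_3 = 10^(5.71/10) = 3.724, G_3 = 10^(−4.78/10) = 0.3327
Friis cascade:
  F = 1.449 + (2.529 − 1)/24.55 + (3.724 − 1)/2138 = 1.512
NF = 10 log₁₀(1.512) = 1.80 dB

1.80 dB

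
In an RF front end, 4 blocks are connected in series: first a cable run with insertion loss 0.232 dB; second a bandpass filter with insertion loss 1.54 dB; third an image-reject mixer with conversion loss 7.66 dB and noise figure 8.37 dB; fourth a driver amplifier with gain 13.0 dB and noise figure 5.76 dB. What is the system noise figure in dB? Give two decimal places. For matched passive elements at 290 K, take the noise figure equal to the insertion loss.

15.39 dB

Convert to linear (a loss of L dB is a gain of −L dB): F_i = 10^(NF_i/10), G_i = 10^(G_i,dB/10)
  Stage 1: F_1 = 10^(0.232/10) = 1.055, G_1 = 10^(−0.232/10) = 0.9480
  Stage 2: F_2 = 10^(1.54/10) = 1.426, G_2 = 10^(−1.54/10) = 0.7015
  Stage 3: F_3 = 10^(8.37/10) = 6.871, G_3 = 10^(−7.66/10) = 0.1714
  Stage 4: F_4 = 10^(5.76/10) = 3.767, G_4 = 10^(13.0/10) = 19.95
Friis cascade:
  F = 1.055 + (1.426 − 1)/0.9480 + (6.871 − 1)/0.6650 + (3.767 − 1)/0.1140 = 34.61
NF = 10 log₁₀(34.61) = 15.39 dB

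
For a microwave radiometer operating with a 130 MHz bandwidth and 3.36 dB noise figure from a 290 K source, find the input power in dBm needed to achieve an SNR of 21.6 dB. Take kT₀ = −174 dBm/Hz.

Sensitivity = −174 + 10 log₁₀(B) + NF + SNR_min
= −174 + 81.14 + 3.36 + 21.6
= −67.90 dBm → −67.9 dBm

−67.9 dBm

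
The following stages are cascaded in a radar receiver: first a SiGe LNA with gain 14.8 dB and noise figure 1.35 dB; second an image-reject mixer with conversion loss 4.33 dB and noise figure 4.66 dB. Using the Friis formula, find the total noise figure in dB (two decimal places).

1.55 dB

Convert to linear (a loss of L dB is a gain of −L dB): F_i = 10^(NF_i/10), G_i = 10^(G_i,dB/10)
  Stage 1: F_1 = 10^(1.35/10) = 1.365, G_1 = 10^(14.8/10) = 30.20
  Stage 2: F_2 = 10^(4.66/10) = 2.924, G_2 = 10^(−4.33/10) = 0.3690
Friis cascade:
  F = 1.365 + (2.924 − 1)/30.20 = 1.428
NF = 10 log₁₀(1.428) = 1.55 dB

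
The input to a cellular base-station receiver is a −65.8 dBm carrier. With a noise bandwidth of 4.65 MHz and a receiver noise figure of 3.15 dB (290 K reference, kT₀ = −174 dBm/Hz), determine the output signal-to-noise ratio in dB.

Noise floor: N = −174 + 10 log₁₀(B) + NF
10 log₁₀(4.65×10⁶) = 66.67 dB
N = −174 + 66.67 + 3.15 = −104.18 dBm
SNR = P_sig − N = −65.8 − (−104.18) = 38.38 dB → 38.4 dB

38.4 dB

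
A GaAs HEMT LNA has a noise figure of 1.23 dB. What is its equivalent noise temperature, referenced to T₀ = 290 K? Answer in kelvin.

F = 10^(1.23/10) = 1.32739
T_e = (F − 1)·T₀ = (1.32739 − 1) × 290 = 94.9 K

94.9 K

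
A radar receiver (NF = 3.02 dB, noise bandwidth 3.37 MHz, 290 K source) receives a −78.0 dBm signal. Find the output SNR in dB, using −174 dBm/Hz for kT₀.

Noise floor: N = −174 + 10 log₁₀(B) + NF
10 log₁₀(3.37×10⁶) = 65.28 dB
N = −174 + 65.28 + 3.02 = −105.70 dBm
SNR = P_sig − N = −78.0 − (−105.70) = 27.70 dB → 27.7 dB

27.7 dB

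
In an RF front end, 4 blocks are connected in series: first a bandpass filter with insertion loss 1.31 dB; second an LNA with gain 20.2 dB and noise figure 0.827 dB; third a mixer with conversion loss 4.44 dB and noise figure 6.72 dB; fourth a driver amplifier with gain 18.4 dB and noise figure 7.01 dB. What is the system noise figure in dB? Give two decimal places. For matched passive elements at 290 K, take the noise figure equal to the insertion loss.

2.62 dB

Convert to linear (a loss of L dB is a gain of −L dB): F_i = 10^(NF_i/10), G_i = 10^(G_i,dB/10)
  Stage 1: F_1 = 10^(1.31/10) = 1.352, G_1 = 10^(−1.31/10) = 0.7396
  Stage 2: F_2 = 10^(0.827/10) = 1.210, G_2 = 10^(20.2/10) = 104.7
  Stage 3: F_3 = 10^(6.72/10) = 4.699, G_3 = 10^(−4.44/10) = 0.3597
  Stage 4: F_4 = 10^(7.01/10) = 5.023, G_4 = 10^(18.4/10) = 69.18
Friis cascade:
  F = 1.352 + (1.210 − 1)/0.7396 + (4.699 − 1)/77.45 + (5.023 − 1)/27.86 = 1.828
NF = 10 log₁₀(1.828) = 2.62 dB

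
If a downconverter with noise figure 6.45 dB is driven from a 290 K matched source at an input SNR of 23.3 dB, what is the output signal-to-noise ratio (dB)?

16.85 dB

By definition F = SNR_in/SNR_out, so in dB: SNR_out = SNR_in − NF
SNR_out = 23.3 − 6.45 = 16.85 dB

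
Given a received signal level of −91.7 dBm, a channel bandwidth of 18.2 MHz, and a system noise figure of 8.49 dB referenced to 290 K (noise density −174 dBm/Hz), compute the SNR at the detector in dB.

Noise floor: N = −174 + 10 log₁₀(B) + NF
10 log₁₀(1.82×10⁷) = 72.6 dB
N = −174 + 72.6 + 8.49 = −92.91 dBm
SNR = P_sig − N = −91.7 − (−92.91) = 1.21 dB → 1.2 dB

1.2 dB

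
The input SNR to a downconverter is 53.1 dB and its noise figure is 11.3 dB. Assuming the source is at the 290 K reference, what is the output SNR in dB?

By definition F = SNR_in/SNR_out, so in dB: SNR_out = SNR_in − NF
SNR_out = 53.1 − 11.3 = 41.8 dB

41.8 dB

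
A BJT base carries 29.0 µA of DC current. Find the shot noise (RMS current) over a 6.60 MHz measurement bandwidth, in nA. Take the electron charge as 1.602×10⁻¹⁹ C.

I_n = √(2qI·B)
2qI·B = 2 × 1.602×10⁻¹⁹ × 2.90×10⁻⁵ × 6.60×10⁶ = 6.13×10⁻¹⁷ A²
I_n = √(6.13×10⁻¹⁷) = 7.83×10⁻⁹ A = 7.83 nA

7.83 nA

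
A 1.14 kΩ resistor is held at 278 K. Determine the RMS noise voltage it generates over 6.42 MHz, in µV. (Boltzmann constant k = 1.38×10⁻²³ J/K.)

V_n = √(4kTRB)
4kTRB = 4 × 1.38×10⁻²³ × 278 × 1.14×10³ × 6.42×10⁶ = 1.12×10⁻¹⁰ V²
V_n = √(1.12×10⁻¹⁰) = 1.06×10⁻⁵ V = 10.6 µV

10.6 µV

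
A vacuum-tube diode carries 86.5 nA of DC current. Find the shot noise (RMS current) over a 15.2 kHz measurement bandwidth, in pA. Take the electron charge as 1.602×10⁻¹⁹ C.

20.5 pA

I_n = √(2qI·B)
2qI·B = 2 × 1.602×10⁻¹⁹ × 8.65×10⁻⁸ × 1.52×10⁴ = 4.21×10⁻²² A²
I_n = √(4.21×10⁻²²) = 2.05×10⁻¹¹ A = 20.5 pA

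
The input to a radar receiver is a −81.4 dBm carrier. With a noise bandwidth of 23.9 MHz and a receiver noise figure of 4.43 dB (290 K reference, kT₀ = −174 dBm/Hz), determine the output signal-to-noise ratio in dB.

14.4 dB

Noise floor: N = −174 + 10 log₁₀(B) + NF
10 log₁₀(2.39×10⁷) = 73.78 dB
N = −174 + 73.78 + 4.43 = −95.79 dBm
SNR = P_sig − N = −81.4 − (−95.79) = 14.39 dB → 14.4 dB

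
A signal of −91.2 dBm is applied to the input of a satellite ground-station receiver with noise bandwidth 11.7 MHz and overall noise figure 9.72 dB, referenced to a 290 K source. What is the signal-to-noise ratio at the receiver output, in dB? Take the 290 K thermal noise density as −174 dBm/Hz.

Noise floor: N = −174 + 10 log₁₀(B) + NF
10 log₁₀(1.17×10⁷) = 70.68 dB
N = −174 + 70.68 + 9.72 = −93.60 dBm
SNR = P_sig − N = −91.2 − (−93.60) = 2.40 dB → 2.4 dB

2.4 dB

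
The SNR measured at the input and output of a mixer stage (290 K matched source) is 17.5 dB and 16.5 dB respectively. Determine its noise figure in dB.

NF (dB) = SNR_in(dB) − SNR_out(dB) when the source is at T₀
NF = 17.5 − 16.5 = 1.0 dB

1.0 dB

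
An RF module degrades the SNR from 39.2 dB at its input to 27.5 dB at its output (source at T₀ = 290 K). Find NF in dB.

NF (dB) = SNR_in(dB) − SNR_out(dB) when the source is at T₀
NF = 39.2 − 27.5 = 11.7 dB

11.7 dB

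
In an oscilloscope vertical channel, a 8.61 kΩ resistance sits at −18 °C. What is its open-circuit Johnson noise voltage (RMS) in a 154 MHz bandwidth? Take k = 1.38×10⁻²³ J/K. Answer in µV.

137 µV

T = −18 °C + 273.15 = 255.15 K
V_n = √(4kTRB)
4kTRB = 4 × 1.38×10⁻²³ × 255.15 × 8.61×10³ × 1.54×10⁸ = 1.87×10⁻⁸ V²
V_n = √(1.87×10⁻⁸) = 1.37×10⁻⁴ V = 137 µV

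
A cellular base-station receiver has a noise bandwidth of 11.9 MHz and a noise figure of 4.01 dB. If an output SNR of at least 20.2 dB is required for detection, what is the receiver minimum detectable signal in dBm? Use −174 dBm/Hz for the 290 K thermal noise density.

−79.0 dBm

Sensitivity = −174 + 10 log₁₀(B) + NF + SNR_min
= −174 + 70.76 + 4.01 + 20.2
= −79.03 dBm → −79.0 dBm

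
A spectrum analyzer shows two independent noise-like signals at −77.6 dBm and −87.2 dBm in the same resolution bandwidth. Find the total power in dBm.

Convert to linear, add, convert back:
P₁ = 1.74×10⁻¹¹ W, P₂ = 1.91×10⁻¹² W
P_tot = 1.93×10⁻¹¹ W → 10 log₁₀(P_tot / 10⁻³) = −77.1 dBm

−77.1 dBm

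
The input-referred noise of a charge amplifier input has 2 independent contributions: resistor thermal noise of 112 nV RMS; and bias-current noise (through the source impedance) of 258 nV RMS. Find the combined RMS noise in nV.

Uncorrelated sources add in power (mean-square): V_tot = √(ΣV_i²)
V_tot = √[(1.12×10⁻⁷)² + (2.58×10⁻⁷)²] = 2.81×10⁻⁷ V = 281 nV

281 nV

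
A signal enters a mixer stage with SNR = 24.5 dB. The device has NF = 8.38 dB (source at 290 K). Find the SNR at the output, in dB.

By definition F = SNR_in/SNR_out, so in dB: SNR_out = SNR_in − NF
SNR_out = 24.5 − 8.38 = 16.12 dB

16.12 dB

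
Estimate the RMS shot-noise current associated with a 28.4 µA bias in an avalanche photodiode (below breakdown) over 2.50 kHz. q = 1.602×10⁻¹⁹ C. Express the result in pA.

I_n = √(2qI·B)
2qI·B = 2 × 1.602×10⁻¹⁹ × 2.84×10⁻⁵ × 2.50×10³ = 2.27×10⁻²⁰ A²
I_n = √(2.27×10⁻²⁰) = 1.51×10⁻¹⁰ A = 151 pA

151 pA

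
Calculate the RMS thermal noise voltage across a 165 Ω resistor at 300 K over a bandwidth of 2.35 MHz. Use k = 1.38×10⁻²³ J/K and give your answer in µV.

2.53 µV

V_n = √(4kTRB)
4kTRB = 4 × 1.38×10⁻²³ × 300 × 1.65×10² × 2.35×10⁶ = 6.42×10⁻¹² V²
V_n = √(6.42×10⁻¹²) = 2.53×10⁻⁶ V = 2.53 µV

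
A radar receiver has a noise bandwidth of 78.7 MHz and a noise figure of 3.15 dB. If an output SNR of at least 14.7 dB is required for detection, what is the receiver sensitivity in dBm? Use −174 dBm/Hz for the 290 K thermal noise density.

Sensitivity = −174 + 10 log₁₀(B) + NF + SNR_min
= −174 + 78.96 + 3.15 + 14.7
= −77.19 dBm → −77.2 dBm

−77.2 dBm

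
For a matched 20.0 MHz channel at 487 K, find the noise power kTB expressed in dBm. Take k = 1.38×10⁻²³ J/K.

−98.7 dBm

P_n = kTB = 1.38×10⁻²³ × 487 × 2.00×10⁷ = 1.34×10⁻¹³ W
In dBm: 10 log₁₀(1.34×10⁻¹³ / 10⁻³) = −98.7 dBm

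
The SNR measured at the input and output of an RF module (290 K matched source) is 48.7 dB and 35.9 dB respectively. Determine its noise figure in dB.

NF (dB) = SNR_in(dB) − SNR_out(dB) when the source is at T₀
NF = 48.7 − 35.9 = 12.8 dB

12.8 dB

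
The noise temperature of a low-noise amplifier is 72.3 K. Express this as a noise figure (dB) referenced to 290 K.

0.967 dB

F = 1 + T_e/T₀ = 1 + 72.3/290 = 1.24931
NF = 10 log₁₀(1.24931) = 0.967 dB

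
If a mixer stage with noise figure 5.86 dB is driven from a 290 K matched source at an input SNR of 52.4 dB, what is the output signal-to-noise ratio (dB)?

By definition F = SNR_in/SNR_out, so in dB: SNR_out = SNR_in − NF
SNR_out = 52.4 − 5.86 = 46.54 dB

46.54 dB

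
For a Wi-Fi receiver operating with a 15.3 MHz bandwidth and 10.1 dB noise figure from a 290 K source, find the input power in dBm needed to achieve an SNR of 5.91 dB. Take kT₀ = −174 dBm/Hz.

−86.1 dBm

Sensitivity = −174 + 10 log₁₀(B) + NF + SNR_min
= −174 + 71.85 + 10.1 + 5.91
= −86.14 dBm → −86.1 dBm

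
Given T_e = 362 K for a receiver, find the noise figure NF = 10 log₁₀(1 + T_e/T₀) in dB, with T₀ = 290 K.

3.52 dB

F = 1 + T_e/T₀ = 1 + 362/290 = 2.24828
NF = 10 log₁₀(2.24828) = 3.52 dB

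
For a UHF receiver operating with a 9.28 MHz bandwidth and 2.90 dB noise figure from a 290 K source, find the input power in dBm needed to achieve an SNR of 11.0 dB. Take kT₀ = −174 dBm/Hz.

−90.4 dBm

Sensitivity = −174 + 10 log₁₀(B) + NF + SNR_min
= −174 + 69.68 + 2.90 + 11.0
= −90.42 dBm → −90.4 dBm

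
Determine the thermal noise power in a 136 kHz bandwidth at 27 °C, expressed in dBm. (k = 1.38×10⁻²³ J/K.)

T = 27 °C + 273.15 = 300.15 K
P_n = kTB = 1.38×10⁻²³ × 300.15 × 1.36×10⁵ = 5.63×10⁻¹⁶ W
In dBm: 10 log₁₀(5.63×10⁻¹⁶ / 10⁻³) = −122.5 dBm

−122.5 dBm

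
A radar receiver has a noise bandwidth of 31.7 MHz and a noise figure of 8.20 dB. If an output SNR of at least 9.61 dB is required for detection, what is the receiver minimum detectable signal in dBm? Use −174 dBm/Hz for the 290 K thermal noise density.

−81.2 dBm

Sensitivity = −174 + 10 log₁₀(B) + NF + SNR_min
= −174 + 75.01 + 8.20 + 9.61
= −81.18 dBm → −81.2 dBm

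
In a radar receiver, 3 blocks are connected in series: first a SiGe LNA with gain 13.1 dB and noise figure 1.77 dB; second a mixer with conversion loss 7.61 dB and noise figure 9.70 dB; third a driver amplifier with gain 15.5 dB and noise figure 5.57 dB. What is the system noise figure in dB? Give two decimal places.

Convert to linear (a loss of L dB is a gain of −L dB): F_i = 10^(NF_i/10), G_i = 10^(G_i,dB/10)
  Stage 1: F_1 = 10^(1.77/10) = 1.503, G_1 = 10^(13.1/10) = 20.42
  Stage 2: F_2 = 10^(9.70/10) = 9.333, G_2 = 10^(−7.61/10) = 0.1734
  Stage 3: F_3 = 10^(5.57/10) = 3.606, G_3 = 10^(15.5/10) = 35.48
Friis cascade:
  F = 1.503 + (9.333 − 1)/20.42 + (3.606 − 1)/3.540 = 2.647
NF = 10 log₁₀(2.647) = 4.23 dB

4.23 dB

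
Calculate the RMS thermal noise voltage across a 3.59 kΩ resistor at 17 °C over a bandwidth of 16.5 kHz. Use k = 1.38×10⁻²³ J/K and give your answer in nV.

974 nV

T = 17 °C + 273.15 = 290.15 K
V_n = √(4kTRB)
4kTRB = 4 × 1.38×10⁻²³ × 290.15 × 3.59×10³ × 1.65×10⁴ = 9.49×10⁻¹³ V²
V_n = √(9.49×10⁻¹³) = 9.74×10⁻⁷ V = 974 nV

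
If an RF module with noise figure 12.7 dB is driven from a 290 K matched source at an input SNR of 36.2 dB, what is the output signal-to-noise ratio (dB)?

23.5 dB

By definition F = SNR_in/SNR_out, so in dB: SNR_out = SNR_in − NF
SNR_out = 36.2 − 12.7 = 23.5 dB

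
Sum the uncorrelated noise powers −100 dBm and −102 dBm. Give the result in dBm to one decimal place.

Convert to linear, add, convert back:
P₁ = 1.00×10⁻¹³ W, P₂ = 6.31×10⁻¹⁴ W
P_tot = 1.63×10⁻¹³ W → 10 log₁₀(P_tot / 10⁻³) = −97.9 dBm

−97.9 dBm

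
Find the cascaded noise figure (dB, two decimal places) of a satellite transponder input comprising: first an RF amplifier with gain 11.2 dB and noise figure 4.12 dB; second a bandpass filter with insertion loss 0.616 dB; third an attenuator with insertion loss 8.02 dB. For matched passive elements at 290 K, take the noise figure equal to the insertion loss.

Convert to linear (a loss of L dB is a gain of −L dB): F_i = 10^(NF_i/10), G_i = 10^(G_i,dB/10)
  Stage 1: F_1 = 10^(4.12/10) = 2.582, G_1 = 10^(11.2/10) = 13.18
  Stage 2: F_2 = 10^(0.616/10) = 1.152, G_2 = 10^(−0.616/10) = 0.8678
  Stage 3: F_3 = 10^(8.02/10) = 6.339, G_3 = 10^(−8.02/10) = 0.1578
Friis cascade:
  F = 2.582 + (1.152 − 1)/13.18 + (6.339 − 1)/11.44 = 3.061
NF = 10 log₁₀(3.061) = 4.86 dB

4.86 dB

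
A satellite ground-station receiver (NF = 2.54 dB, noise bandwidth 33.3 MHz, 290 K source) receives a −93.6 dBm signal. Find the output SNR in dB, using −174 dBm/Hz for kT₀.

Noise floor: N = −174 + 10 log₁₀(B) + NF
10 log₁₀(3.33×10⁷) = 75.22 dB
N = −174 + 75.22 + 2.54 = −96.24 dBm
SNR = P_sig − N = −93.6 − (−96.24) = 2.64 dB → 2.6 dB

2.6 dB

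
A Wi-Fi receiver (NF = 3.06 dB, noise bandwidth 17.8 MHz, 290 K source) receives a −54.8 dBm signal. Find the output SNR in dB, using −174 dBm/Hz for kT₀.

43.6 dB

Noise floor: N = −174 + 10 log₁₀(B) + NF
10 log₁₀(1.78×10⁷) = 72.5 dB
N = −174 + 72.5 + 3.06 = −98.44 dBm
SNR = P_sig − N = −54.8 − (−98.44) = 43.64 dB → 43.6 dB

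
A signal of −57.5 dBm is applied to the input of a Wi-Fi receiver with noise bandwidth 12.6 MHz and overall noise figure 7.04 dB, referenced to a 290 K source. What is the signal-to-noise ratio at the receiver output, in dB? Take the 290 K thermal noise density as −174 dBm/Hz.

38.5 dB

Noise floor: N = −174 + 10 log₁₀(B) + NF
10 log₁₀(1.26×10⁷) = 71 dB
N = −174 + 71 + 7.04 = −95.96 dBm
SNR = P_sig − N = −57.5 − (−95.96) = 38.46 dB → 38.5 dB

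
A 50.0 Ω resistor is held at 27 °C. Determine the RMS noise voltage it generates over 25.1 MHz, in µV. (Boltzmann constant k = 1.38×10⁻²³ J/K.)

T = 27 °C + 273.15 = 300.15 K
V_n = √(4kTRB)
4kTRB = 4 × 1.38×10⁻²³ × 300.15 × 5.00×10¹ × 2.51×10⁷ = 2.08×10⁻¹¹ V²
V_n = √(2.08×10⁻¹¹) = 4.56×10⁻⁶ V = 4.56 µV

4.56 µV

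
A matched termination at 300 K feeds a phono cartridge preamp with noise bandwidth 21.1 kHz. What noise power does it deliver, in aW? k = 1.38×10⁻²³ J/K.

87.4 aW

P_n = kTB = 1.38×10⁻²³ × 300 × 2.11×10⁴ = 8.74×10⁻¹⁷ W = 87.4 aW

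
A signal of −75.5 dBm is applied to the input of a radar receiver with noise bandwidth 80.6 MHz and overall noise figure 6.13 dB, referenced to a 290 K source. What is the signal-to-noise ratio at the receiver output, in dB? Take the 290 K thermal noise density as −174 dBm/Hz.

13.3 dB

Noise floor: N = −174 + 10 log₁₀(B) + NF
10 log₁₀(8.06×10⁷) = 79.06 dB
N = −174 + 79.06 + 6.13 = −88.81 dBm
SNR = P_sig − N = −75.5 − (−88.81) = 13.31 dB → 13.3 dB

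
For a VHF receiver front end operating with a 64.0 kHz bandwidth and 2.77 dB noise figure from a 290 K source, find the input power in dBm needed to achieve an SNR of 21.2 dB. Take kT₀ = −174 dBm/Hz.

Sensitivity = −174 + 10 log₁₀(B) + NF + SNR_min
= −174 + 48.06 + 2.77 + 21.2
= −101.97 dBm → −102.0 dBm

−102.0 dBm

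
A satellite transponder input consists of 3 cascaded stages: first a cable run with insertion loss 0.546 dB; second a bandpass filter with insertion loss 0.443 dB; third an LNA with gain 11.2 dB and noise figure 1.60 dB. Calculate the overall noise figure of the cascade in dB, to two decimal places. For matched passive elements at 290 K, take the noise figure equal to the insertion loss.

Convert to linear (a loss of L dB is a gain of −L dB): F_i = 10^(NF_i/10), G_i = 10^(G_i,dB/10)
  Stage 1: F_1 = 10^(0.546/10) = 1.134, G_1 = 10^(−0.546/10) = 0.8819
  Stage 2: F_2 = 10^(0.443/10) = 1.107, G_2 = 10^(−0.443/10) = 0.9030
  Stage 3: F_3 = 10^(1.60/10) = 1.445, G_3 = 10^(11.2/10) = 13.18
Friis cascade:
  F = 1.134 + (1.107 − 1)/0.8819 + (1.445 − 1)/0.7963 = 1.815
NF = 10 log₁₀(1.815) = 2.59 dB

2.59 dB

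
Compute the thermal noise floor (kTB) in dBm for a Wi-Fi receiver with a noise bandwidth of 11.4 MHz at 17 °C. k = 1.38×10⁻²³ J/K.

−103.4 dBm

T = 17 °C + 273.15 = 290.15 K
P_n = kTB = 1.38×10⁻²³ × 290.15 × 1.14×10⁷ = 4.56×10⁻¹⁴ W
In dBm: 10 log₁₀(4.56×10⁻¹⁴ / 10⁻³) = −103.4 dBm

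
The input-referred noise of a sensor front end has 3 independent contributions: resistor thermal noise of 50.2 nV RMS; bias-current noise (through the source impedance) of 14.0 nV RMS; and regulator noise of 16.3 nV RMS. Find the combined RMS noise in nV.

Uncorrelated sources add in power (mean-square): V_tot = √(ΣV_i²)
V_tot = √[(5.02×10⁻⁸)² + (1.40×10⁻⁸)² + (1.63×10⁻⁸)²] = 5.46×10⁻⁸ V = 54.6 nV

54.6 nV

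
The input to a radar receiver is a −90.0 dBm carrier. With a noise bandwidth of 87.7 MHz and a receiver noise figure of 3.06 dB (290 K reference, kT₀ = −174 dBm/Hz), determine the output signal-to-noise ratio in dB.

Noise floor: N = −174 + 10 log₁₀(B) + NF
10 log₁₀(8.77×10⁷) = 79.43 dB
N = −174 + 79.43 + 3.06 = −91.51 dBm
SNR = P_sig − N = −90.0 − (−91.51) = 1.51 dB → 1.5 dB

1.5 dB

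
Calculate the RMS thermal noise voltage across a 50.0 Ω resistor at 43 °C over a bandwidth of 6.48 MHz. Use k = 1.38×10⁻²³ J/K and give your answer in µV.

2.38 µV

T = 43 °C + 273.15 = 316.15 K
V_n = √(4kTRB)
4kTRB = 4 × 1.38×10⁻²³ × 316.15 × 5.00×10¹ × 6.48×10⁶ = 5.65×10⁻¹² V²
V_n = √(5.65×10⁻¹²) = 2.38×10⁻⁶ V = 2.38 µV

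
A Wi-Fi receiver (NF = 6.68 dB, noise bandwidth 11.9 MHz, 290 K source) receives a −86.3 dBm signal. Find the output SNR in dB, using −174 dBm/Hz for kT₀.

Noise floor: N = −174 + 10 log₁₀(B) + NF
10 log₁₀(1.19×10⁷) = 70.76 dB
N = −174 + 70.76 + 6.68 = −96.56 dBm
SNR = P_sig − N = −86.3 − (−96.56) = 10.26 dB → 10.3 dB

10.3 dB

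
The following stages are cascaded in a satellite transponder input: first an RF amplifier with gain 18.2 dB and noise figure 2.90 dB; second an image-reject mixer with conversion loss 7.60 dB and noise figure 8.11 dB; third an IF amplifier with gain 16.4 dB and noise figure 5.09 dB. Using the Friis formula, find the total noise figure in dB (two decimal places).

3.48 dB

Convert to linear (a loss of L dB is a gain of −L dB): F_i = 10^(NF_i/10), G_i = 10^(G_i,dB/10)
  Stage 1: F_1 = 10^(2.90/10) = 1.950, G_1 = 10^(18.2/10) = 66.07
  Stage 2: F_2 = 10^(8.11/10) = 6.471, G_2 = 10^(−7.60/10) = 0.1738
  Stage 3: F_3 = 10^(5.09/10) = 3.228, G_3 = 10^(16.4/10) = 43.65
Friis cascade:
  F = 1.950 + (6.471 − 1)/66.07 + (3.228 − 1)/11.48 = 2.227
NF = 10 log₁₀(2.227) = 3.48 dB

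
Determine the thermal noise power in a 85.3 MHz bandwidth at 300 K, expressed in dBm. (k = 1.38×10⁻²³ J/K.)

P_n = kTB = 1.38×10⁻²³ × 300 × 8.53×10⁷ = 3.53×10⁻¹³ W
In dBm: 10 log₁₀(3.53×10⁻¹³ / 10⁻³) = −94.5 dBm

−94.5 dBm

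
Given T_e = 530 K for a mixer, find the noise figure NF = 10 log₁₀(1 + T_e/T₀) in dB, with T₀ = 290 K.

4.51 dB

F = 1 + T_e/T₀ = 1 + 530/290 = 2.82759
NF = 10 log₁₀(2.82759) = 4.51 dB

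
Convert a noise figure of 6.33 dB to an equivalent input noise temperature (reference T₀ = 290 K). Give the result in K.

956 K

F = 10^(6.33/10) = 4.29536
T_e = (F − 1)·T₀ = (4.29536 − 1) × 290 = 956 K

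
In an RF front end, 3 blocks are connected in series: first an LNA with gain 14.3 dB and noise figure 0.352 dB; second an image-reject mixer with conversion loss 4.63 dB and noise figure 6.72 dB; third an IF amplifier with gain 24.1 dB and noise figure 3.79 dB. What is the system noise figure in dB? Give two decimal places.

1.37 dB

Convert to linear (a loss of L dB is a gain of −L dB): F_i = 10^(NF_i/10), G_i = 10^(G_i,dB/10)
  Stage 1: F_1 = 10^(0.352/10) = 1.084, G_1 = 10^(14.3/10) = 26.92
  Stage 2: F_2 = 10^(6.72/10) = 4.699, G_2 = 10^(−4.63/10) = 0.3443
  Stage 3: F_3 = 10^(3.79/10) = 2.393, G_3 = 10^(24.1/10) = 257.0
Friis cascade:
  F = 1.084 + (4.699 − 1)/26.92 + (2.393 − 1)/9.268 = 1.372
NF = 10 log₁₀(1.372) = 1.37 dB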